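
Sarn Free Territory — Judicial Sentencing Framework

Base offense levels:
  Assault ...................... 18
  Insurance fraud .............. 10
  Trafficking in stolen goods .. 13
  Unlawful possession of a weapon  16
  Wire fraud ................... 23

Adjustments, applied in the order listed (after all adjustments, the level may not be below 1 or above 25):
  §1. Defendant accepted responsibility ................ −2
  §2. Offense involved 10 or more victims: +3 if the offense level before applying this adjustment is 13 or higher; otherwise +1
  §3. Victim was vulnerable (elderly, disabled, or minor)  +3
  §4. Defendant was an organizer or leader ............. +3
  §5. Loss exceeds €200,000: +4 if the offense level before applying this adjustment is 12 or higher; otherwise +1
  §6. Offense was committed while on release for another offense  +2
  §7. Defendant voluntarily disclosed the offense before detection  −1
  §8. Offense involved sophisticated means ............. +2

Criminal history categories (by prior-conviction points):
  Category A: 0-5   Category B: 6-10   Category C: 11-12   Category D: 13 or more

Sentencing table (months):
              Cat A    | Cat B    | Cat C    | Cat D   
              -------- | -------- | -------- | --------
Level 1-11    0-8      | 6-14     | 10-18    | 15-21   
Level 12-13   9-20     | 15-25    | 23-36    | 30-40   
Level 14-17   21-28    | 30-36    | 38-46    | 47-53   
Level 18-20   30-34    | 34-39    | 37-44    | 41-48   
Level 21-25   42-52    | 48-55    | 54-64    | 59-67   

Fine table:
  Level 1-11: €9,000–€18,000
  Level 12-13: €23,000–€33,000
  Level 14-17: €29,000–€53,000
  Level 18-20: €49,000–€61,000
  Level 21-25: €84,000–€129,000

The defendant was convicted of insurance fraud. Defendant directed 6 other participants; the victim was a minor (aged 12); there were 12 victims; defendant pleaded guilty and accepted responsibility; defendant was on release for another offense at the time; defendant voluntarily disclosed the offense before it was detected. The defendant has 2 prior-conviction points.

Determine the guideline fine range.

€29,000–€53,000

Base offense level for insurance fraud: 10.
§1 applies: 10 − 2 = 8.
§2 applies (level before this adjustment is 8 < 13, so +1): 8 + 1 = 9.
§3 applies: 9 + 3 = 12.
§4 applies: 12 + 3 = 15.
§5 does not apply.
§6 applies: 15 + 2 = 17.
§7 applies: 17 − 1 = 16.
Final offense level: 16.
Level 16 falls in the 14-17 band.
Fine table: Level 14-17 → €29,000–€53,000.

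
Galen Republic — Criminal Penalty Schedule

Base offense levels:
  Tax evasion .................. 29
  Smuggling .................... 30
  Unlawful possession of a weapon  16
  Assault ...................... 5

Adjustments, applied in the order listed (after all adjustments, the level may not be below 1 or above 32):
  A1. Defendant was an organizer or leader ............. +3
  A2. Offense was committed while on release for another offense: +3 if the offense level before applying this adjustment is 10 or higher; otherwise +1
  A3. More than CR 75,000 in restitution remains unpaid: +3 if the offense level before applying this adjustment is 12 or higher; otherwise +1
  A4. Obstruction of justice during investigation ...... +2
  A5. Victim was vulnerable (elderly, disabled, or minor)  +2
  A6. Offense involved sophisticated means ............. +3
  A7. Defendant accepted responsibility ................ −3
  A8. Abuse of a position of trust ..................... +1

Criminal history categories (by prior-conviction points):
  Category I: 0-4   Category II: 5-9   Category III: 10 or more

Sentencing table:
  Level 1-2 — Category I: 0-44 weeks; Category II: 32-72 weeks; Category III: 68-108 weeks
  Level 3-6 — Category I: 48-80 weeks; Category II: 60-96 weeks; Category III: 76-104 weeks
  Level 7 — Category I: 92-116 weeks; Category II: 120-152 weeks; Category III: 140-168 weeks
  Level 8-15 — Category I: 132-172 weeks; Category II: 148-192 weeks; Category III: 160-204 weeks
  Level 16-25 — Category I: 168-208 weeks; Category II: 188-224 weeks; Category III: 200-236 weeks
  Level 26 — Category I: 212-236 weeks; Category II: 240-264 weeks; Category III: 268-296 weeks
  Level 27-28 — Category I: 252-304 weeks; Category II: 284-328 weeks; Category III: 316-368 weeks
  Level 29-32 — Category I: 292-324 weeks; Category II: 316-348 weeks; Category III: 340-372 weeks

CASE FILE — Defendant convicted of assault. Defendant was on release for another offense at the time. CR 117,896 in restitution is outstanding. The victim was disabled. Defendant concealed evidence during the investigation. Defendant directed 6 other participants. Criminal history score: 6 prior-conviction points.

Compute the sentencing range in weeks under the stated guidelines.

Base offense level for assault: 5.
A1 applies: 5 + 3 = 8.
A2 applies (level before this adjustment is 8 < 10, so +1): 8 + 1 = 9.
A3 applies (level before this adjustment is 9 < 12, so +1): 9 + 1 = 10.
A4 applies: 10 + 2 = 12.
A5 applies: 12 + 2 = 14.
Final offense level: 14.
Criminal history: 6 prior points → Category II (5-9).
Level 14 falls in the 8-15 band.
Grid: Level 8-15 × Category II = 148-192 weeks.

148-192 weeks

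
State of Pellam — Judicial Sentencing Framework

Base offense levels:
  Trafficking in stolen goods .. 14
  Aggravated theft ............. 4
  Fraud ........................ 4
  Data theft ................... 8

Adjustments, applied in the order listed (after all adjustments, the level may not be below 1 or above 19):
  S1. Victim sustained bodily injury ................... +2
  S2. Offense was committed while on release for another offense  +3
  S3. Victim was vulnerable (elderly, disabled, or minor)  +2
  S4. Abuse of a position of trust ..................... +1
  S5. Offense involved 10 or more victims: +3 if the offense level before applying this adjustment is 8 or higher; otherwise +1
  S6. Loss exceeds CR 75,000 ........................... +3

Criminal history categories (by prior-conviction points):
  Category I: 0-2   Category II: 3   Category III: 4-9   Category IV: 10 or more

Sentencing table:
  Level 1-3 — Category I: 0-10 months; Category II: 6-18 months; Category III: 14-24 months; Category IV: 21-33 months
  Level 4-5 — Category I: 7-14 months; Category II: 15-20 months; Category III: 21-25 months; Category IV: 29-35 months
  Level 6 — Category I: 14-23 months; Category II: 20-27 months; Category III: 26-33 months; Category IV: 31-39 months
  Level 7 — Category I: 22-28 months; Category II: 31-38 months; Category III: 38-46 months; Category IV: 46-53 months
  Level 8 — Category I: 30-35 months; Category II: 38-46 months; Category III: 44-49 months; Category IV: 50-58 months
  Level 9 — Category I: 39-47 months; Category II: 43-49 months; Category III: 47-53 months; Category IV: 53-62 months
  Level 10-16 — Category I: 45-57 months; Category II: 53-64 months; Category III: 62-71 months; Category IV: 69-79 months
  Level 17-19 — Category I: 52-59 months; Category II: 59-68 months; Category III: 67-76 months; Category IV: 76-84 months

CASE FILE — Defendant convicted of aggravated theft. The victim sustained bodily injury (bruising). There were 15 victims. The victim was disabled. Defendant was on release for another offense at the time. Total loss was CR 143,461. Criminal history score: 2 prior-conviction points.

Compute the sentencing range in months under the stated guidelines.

52-59 months

Base offense level for aggravated theft: 4.
S1 applies: 4 + 2 = 6.
S2 applies: 6 + 3 = 9.
S3 applies: 9 + 2 = 11.
S4 does not apply.
S5 applies (level before this adjustment is 11 ≥ 8, so +3): 11 + 3 = 14.
S6 applies: 14 + 3 = 17.
Final offense level: 17.
Criminal history: 2 prior points → Category I (0-2).
Level 17 falls in the 17-19 band.
Grid: Level 17-19 × Category I = 52-59 months.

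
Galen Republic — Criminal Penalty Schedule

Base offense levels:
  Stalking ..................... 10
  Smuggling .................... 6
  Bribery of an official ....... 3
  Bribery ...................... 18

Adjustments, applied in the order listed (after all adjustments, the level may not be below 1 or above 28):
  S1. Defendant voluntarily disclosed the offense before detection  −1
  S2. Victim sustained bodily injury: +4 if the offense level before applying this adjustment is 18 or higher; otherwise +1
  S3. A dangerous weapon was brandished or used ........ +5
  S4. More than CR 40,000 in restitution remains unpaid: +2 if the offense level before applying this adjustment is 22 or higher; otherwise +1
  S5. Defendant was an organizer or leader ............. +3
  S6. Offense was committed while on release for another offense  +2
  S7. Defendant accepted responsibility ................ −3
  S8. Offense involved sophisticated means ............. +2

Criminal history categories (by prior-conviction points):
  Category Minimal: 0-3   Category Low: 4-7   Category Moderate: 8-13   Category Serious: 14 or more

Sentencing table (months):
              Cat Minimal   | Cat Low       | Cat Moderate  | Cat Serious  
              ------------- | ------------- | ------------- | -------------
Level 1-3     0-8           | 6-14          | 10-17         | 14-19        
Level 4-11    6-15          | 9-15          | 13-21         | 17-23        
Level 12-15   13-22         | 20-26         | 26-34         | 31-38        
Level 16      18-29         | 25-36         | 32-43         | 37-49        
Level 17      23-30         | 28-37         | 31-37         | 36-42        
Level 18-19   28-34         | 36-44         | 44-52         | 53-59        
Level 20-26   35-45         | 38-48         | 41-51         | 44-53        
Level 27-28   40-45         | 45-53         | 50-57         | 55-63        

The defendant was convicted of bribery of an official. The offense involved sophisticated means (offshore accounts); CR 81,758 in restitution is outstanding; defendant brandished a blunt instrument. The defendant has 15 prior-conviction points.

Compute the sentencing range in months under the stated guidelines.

17-23 months

Base offense level for bribery of an official: 3.
S3 applies: 3 + 5 = 8.
S4 applies (level before this adjustment is 8 < 22, so +1): 8 + 1 = 9.
S5 does not apply.
S6 does not apply.
S7 does not apply.
S8 applies: 9 + 2 = 11.
Final offense level: 11.
Criminal history: 15 prior points → Category Serious (14+).
Level 11 falls in the 4-11 band.
Grid: Level 4-11 × Category Serious = 17-23 months.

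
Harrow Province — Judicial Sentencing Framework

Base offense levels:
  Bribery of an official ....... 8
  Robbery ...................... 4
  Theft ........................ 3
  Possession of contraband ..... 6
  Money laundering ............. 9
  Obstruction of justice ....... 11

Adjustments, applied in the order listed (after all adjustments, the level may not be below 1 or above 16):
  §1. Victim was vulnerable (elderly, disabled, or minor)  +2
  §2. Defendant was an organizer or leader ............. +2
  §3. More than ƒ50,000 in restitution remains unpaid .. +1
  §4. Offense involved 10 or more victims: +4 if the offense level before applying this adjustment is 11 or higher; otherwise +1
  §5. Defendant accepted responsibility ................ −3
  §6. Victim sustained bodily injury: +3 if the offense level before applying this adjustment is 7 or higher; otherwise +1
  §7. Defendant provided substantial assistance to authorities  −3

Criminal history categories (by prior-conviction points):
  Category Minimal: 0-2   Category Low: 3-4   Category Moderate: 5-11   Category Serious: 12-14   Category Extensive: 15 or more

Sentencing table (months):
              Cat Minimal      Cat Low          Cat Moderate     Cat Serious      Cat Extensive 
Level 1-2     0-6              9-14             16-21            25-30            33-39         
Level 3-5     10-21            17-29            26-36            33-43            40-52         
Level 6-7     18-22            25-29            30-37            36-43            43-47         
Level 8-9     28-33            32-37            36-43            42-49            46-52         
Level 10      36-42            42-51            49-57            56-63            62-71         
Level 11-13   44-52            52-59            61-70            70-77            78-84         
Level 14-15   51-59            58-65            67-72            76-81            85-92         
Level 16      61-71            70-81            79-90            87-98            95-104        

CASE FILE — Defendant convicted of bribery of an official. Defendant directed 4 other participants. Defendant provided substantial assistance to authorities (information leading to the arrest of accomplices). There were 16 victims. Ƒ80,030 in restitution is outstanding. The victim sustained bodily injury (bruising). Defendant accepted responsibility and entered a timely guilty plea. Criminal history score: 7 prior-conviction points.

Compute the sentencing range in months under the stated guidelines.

61-70 months

Base offense level for bribery of an official: 8.
§2 applies: 8 + 2 = 10.
§3 applies: 10 + 1 = 11.
§4 applies (level before this adjustment is 11 ≥ 11, so +4): 11 + 4 = 15.
§5 applies: 15 − 3 = 12.
§6 applies (level before this adjustment is 12 ≥ 7, so +3): 12 + 3 = 15.
§7 applies: 15 − 3 = 12.
Final offense level: 12.
Criminal history: 7 prior points → Category Moderate (5-11).
Level 12 falls in the 11-13 band.
Grid: Level 11-13 × Category Moderate = 61-70 months.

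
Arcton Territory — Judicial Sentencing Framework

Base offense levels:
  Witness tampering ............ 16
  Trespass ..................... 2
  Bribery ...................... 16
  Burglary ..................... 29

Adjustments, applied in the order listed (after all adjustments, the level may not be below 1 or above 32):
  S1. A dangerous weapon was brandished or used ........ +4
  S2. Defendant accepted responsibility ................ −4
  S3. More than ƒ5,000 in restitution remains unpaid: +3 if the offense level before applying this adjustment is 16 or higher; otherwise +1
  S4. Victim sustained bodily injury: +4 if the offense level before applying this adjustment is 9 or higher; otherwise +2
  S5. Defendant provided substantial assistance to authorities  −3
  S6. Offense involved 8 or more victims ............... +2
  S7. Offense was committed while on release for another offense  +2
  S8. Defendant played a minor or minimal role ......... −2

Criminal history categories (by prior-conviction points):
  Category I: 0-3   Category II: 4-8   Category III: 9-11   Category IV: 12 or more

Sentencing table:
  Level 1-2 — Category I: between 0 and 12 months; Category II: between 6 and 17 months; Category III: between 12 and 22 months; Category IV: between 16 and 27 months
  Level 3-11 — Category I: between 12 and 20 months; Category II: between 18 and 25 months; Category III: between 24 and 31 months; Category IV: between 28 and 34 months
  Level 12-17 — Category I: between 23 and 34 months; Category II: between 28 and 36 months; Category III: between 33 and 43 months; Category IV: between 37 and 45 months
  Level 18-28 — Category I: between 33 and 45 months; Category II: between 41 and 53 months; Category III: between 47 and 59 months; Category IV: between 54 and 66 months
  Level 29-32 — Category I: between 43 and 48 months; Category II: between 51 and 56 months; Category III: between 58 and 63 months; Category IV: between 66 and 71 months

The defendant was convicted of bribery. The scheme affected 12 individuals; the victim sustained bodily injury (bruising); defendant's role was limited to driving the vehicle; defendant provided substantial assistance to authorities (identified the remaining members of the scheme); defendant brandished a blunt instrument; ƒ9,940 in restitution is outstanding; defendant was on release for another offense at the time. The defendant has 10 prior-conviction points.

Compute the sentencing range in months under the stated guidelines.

47-59 months

Base offense level for bribery: 16.
S1 applies: 16 + 4 = 20.
S2 does not apply.
S3 applies (level before this adjustment is 20 ≥ 16, so +3): 20 + 3 = 23.
S4 applies (level before this adjustment is 23 ≥ 9, so +4): 23 + 4 = 27.
S5 applies: 27 − 3 = 24.
S6 applies: 24 + 2 = 26.
S7 applies: 26 + 2 = 28.
S8 applies: 28 − 2 = 26.
Final offense level: 26.
Criminal history: 10 prior points → Category III (9-11).
Level 26 falls in the 18-28 band.
Grid: Level 18-28 × Category III = 47-59 months.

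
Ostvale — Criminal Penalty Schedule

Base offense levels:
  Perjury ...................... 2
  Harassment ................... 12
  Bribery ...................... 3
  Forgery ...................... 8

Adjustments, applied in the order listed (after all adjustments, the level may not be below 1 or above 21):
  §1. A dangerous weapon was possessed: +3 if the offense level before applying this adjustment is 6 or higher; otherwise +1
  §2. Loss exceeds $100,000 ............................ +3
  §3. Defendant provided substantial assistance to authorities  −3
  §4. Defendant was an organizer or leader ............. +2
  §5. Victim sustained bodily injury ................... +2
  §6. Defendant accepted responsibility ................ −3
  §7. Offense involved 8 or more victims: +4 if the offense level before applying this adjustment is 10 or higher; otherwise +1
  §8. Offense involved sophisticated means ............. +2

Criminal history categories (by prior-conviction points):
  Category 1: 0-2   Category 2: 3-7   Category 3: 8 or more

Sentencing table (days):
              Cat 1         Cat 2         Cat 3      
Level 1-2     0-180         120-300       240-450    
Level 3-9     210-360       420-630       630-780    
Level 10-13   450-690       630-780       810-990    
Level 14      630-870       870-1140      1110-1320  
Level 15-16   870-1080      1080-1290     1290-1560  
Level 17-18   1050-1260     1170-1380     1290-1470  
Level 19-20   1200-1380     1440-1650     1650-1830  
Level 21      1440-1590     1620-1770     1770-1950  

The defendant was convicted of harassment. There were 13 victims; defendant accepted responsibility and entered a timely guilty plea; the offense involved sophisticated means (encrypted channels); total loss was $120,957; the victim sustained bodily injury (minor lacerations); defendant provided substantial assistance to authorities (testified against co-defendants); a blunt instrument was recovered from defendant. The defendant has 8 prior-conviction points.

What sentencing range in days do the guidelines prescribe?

1650-1830 days

Base offense level for harassment: 12.
§1 applies (level before this adjustment is 12 ≥ 6, so +3): 12 + 3 = 15.
§2 applies: 15 + 3 = 18.
§3 applies: 18 − 3 = 15.
§5 applies: 15 + 2 = 17.
§6 applies: 17 − 3 = 14.
§7 applies (level before this adjustment is 14 ≥ 10, so +4): 14 + 4 = 18.
§8 applies: 18 + 2 = 20.
Final offense level: 20.
Criminal history: 8 prior points → Category 3 (8+).
Level 20 falls in the 19-20 band.
Grid: Level 19-20 × Category 3 = 1650-1830 days.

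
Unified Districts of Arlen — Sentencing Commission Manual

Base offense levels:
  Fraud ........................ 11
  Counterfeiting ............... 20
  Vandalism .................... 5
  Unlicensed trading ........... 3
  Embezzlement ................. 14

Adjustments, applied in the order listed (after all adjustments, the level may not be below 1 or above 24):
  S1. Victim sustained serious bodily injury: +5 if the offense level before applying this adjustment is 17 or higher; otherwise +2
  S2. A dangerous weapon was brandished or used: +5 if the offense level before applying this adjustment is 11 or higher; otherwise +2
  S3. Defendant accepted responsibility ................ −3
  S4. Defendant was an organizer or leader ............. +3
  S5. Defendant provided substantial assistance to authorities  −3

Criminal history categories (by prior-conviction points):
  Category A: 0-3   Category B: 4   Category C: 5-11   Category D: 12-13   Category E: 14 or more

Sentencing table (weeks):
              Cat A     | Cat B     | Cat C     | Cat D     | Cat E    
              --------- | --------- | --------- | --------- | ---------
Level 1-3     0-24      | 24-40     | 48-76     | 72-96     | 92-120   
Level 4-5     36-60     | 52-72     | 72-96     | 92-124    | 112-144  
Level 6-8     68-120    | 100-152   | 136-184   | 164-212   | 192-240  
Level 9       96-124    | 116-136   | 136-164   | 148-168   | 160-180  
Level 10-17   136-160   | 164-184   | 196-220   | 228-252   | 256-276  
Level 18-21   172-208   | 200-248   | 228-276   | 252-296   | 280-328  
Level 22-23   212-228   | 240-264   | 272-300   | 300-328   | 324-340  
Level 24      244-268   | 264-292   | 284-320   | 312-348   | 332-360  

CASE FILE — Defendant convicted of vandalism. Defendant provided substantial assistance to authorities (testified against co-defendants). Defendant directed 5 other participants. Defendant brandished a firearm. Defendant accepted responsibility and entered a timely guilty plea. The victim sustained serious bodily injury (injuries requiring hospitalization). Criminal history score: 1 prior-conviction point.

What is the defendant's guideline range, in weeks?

68-120 weeks

Base offense level for vandalism: 5.
S1 applies (level before this adjustment is 5 < 17, so +2): 5 + 2 = 7.
S2 applies (level before this adjustment is 7 < 11, so +2): 7 + 2 = 9.
S3 applies: 9 − 3 = 6.
S4 applies: 6 + 3 = 9.
S5 applies: 9 − 3 = 6.
Final offense level: 6.
Criminal history: 1 prior point → Category A (0-3).
Level 6 falls in the 6-8 band.
Grid: Level 6-8 × Category A = 68-120 weeks.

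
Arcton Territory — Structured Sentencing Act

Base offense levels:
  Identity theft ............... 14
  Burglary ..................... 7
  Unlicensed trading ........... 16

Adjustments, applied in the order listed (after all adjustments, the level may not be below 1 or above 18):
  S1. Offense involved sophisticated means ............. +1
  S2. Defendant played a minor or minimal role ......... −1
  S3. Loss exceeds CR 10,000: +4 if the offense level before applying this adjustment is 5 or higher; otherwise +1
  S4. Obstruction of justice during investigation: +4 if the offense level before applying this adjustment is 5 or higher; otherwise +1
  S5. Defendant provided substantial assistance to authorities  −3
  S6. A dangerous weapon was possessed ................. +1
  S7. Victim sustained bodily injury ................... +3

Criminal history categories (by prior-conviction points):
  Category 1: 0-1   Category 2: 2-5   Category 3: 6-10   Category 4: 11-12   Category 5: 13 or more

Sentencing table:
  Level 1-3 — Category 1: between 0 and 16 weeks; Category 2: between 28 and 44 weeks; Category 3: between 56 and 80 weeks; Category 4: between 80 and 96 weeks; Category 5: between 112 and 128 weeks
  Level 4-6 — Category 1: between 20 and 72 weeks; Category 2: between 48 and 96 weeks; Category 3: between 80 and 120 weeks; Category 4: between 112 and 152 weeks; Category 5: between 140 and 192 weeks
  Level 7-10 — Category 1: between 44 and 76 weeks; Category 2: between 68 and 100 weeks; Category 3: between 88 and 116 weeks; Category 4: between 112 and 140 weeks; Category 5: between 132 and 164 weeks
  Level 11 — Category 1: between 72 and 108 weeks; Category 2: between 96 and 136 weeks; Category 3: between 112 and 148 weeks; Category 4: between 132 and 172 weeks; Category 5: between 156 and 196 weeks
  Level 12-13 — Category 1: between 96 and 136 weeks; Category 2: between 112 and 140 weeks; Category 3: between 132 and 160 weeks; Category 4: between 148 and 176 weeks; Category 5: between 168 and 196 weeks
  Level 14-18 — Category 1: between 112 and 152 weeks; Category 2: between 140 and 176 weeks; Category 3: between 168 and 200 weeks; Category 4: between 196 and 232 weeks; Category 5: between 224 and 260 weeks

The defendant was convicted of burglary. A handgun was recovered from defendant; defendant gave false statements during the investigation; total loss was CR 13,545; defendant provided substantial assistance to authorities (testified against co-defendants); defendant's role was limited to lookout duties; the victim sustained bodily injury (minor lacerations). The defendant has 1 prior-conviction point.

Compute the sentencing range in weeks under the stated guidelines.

112-152 weeks

Base offense level for burglary: 7.
S1 does not apply.
S2 applies: 7 − 1 = 6.
S3 applies (level before this adjustment is 6 ≥ 5, so +4): 6 + 4 = 10.
S4 applies (level before this adjustment is 10 ≥ 5, so +4): 10 + 4 = 14.
S5 applies: 14 − 3 = 11.
S6 applies: 11 + 1 = 12.
S7 applies: 12 + 3 = 15.
Final offense level: 15.
Criminal history: 1 prior point → Category 1 (0-1).
Level 15 falls in the 14-18 band.
Grid: Level 14-18 × Category 1 = 112-152 weeks.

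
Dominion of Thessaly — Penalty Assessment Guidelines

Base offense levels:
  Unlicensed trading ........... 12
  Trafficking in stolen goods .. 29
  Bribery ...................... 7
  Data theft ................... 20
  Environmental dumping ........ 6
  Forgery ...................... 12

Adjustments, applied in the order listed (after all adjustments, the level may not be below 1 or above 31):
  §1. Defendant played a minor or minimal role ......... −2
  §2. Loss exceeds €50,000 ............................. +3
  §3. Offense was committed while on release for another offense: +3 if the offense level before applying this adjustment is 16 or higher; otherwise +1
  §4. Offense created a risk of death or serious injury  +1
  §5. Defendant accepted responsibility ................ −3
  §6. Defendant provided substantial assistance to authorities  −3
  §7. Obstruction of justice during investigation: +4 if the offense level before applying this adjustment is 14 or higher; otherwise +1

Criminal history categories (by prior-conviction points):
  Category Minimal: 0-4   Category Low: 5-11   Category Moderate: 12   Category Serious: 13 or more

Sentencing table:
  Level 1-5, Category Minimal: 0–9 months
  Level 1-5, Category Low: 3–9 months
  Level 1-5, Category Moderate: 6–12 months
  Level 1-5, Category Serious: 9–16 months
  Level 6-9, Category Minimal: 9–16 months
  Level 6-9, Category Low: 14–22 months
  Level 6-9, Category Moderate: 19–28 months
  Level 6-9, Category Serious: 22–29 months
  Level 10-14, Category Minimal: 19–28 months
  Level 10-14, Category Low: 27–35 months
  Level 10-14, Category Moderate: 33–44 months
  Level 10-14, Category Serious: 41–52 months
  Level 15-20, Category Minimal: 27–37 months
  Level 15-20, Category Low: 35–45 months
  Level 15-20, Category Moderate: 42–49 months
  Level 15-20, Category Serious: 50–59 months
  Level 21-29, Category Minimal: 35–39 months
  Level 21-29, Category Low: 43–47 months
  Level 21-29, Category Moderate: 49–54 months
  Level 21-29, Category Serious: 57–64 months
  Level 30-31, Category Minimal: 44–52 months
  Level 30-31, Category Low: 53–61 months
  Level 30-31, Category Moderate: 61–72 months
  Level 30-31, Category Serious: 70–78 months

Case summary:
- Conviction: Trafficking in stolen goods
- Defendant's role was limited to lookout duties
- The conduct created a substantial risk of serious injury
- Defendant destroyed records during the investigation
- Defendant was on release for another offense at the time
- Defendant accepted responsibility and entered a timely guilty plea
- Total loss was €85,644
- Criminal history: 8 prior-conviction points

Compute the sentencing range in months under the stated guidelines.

53-61 months

Base offense level for trafficking in stolen goods: 29.
§1 applies: 29 − 2 = 27.
§2 applies: 27 + 3 = 30.
§3 applies (level before this adjustment is 30 ≥ 16, so +3): 30 + 3 = 33.
§4 applies: 33 + 1 = 34.
§5 applies: 34 − 3 = 31.
§6 does not apply.
§7 applies (level before this adjustment is 31 ≥ 14, so +4): 31 + 4 = 35.
Level 35 exceeds the maximum of 31; capped at 31.
Final offense level: 31.
Criminal history: 8 prior points → Category Low (5-11).
Level 31 falls in the 30-31 band.
Grid: Level 30-31 × Category Low = 53-61 months.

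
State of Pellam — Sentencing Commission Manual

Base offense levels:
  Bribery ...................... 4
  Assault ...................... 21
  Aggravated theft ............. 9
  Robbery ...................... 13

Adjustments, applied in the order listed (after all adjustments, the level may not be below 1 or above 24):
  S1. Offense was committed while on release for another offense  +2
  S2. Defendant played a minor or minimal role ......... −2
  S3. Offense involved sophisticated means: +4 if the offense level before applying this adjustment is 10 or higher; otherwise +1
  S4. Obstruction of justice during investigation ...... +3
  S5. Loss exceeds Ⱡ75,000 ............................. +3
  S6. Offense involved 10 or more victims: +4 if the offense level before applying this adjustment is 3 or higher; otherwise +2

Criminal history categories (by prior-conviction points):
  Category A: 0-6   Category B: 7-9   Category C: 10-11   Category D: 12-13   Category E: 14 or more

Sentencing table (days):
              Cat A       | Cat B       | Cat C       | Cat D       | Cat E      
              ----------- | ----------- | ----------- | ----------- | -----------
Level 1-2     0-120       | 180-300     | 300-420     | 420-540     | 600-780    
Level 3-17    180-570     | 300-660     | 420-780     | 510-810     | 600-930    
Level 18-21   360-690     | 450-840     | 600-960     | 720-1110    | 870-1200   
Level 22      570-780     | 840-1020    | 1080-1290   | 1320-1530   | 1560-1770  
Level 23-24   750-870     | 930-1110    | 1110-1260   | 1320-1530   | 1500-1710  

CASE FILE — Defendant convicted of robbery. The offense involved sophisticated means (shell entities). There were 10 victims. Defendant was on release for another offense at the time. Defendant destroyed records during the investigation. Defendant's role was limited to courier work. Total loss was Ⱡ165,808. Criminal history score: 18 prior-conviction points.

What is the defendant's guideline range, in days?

Base offense level for robbery: 13.
S1 applies: 13 + 2 = 15.
S2 applies: 15 − 2 = 13.
S3 applies (level before this adjustment is 13 ≥ 10, so +4): 13 + 4 = 17.
S4 applies: 17 + 3 = 20.
S5 applies: 20 + 3 = 23.
S6 applies (level before this adjustment is 23 ≥ 3, so +4): 23 + 4 = 27.
Level 27 exceeds the maximum of 24; capped at 24.
Final offense level: 24.
Criminal history: 18 prior points → Category E (14+).
Level 24 falls in the 23-24 band.
Grid: Level 23-24 × Category E = 1500-1710 days.

1500-1710 days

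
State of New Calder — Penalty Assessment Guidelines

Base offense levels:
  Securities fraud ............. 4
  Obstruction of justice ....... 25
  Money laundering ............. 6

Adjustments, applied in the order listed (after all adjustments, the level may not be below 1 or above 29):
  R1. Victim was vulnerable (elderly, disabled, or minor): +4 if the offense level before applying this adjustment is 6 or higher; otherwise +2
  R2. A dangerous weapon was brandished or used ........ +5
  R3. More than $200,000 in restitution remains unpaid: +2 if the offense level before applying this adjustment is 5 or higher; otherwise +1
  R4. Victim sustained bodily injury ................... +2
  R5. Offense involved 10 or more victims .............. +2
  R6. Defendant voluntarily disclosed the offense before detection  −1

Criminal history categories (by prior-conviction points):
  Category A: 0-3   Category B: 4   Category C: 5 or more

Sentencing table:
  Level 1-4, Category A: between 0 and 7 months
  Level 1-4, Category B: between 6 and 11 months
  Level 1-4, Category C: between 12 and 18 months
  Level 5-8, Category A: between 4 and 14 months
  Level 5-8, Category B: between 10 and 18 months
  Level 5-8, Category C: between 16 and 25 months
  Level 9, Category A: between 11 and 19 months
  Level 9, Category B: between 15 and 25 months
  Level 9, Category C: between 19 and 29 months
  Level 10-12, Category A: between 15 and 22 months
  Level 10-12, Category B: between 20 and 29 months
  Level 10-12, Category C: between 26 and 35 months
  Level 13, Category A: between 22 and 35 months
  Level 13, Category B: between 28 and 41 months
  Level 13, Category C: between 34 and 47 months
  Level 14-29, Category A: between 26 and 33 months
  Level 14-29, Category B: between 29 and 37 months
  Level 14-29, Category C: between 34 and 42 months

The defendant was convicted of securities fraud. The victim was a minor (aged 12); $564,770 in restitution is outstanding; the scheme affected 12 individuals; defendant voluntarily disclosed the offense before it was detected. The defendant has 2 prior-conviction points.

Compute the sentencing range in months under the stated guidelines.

Base offense level for securities fraud: 4.
R1 applies (level before this adjustment is 4 < 6, so +2): 4 + 2 = 6.
R3 applies (level before this adjustment is 6 ≥ 5, so +2): 6 + 2 = 8.
R4 does not apply.
R5 applies: 8 + 2 = 10.
R6 applies: 10 − 1 = 9.
Final offense level: 9.
Criminal history: 2 prior points → Category A (0-3).
Level 9 falls in the 9 band.
Grid: Level 9 × Category A = 11-19 months.

11-19 months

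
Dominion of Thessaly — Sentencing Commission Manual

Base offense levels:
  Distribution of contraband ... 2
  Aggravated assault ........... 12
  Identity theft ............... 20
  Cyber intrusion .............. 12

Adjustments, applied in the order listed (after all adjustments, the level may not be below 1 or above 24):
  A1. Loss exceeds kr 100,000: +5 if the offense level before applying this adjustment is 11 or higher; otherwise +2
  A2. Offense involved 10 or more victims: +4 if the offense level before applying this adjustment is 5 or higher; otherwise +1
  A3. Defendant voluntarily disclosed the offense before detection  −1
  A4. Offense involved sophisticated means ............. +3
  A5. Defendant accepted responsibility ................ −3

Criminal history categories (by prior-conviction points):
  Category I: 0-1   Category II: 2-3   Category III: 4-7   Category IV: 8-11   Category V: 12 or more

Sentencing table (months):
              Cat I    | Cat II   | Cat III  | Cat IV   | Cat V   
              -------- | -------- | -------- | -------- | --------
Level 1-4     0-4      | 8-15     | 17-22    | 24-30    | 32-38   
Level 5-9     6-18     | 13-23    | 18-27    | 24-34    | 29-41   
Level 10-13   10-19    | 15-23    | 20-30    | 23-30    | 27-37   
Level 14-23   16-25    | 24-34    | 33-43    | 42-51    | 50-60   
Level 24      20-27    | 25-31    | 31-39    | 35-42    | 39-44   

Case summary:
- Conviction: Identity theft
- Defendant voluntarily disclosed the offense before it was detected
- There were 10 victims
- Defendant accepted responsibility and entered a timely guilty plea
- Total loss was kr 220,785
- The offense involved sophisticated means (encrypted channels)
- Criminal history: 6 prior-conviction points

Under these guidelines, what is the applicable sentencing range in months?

Base offense level for identity theft: 20.
A1 applies (level before this adjustment is 20 ≥ 11, so +5): 20 + 5 = 25.
A2 applies (level before this adjustment is 25 ≥ 5, so +4): 25 + 4 = 29.
A3 applies: 29 − 1 = 28.
A4 applies: 28 + 3 = 31.
A5 applies: 31 − 3 = 28.
Level 28 exceeds the maximum of 24; capped at 24.
Final offense level: 24.
Criminal history: 6 prior points → Category III (4-7).
Level 24 falls in the 24 band.
Grid: Level 24 × Category III = 31-39 months.

31-39 months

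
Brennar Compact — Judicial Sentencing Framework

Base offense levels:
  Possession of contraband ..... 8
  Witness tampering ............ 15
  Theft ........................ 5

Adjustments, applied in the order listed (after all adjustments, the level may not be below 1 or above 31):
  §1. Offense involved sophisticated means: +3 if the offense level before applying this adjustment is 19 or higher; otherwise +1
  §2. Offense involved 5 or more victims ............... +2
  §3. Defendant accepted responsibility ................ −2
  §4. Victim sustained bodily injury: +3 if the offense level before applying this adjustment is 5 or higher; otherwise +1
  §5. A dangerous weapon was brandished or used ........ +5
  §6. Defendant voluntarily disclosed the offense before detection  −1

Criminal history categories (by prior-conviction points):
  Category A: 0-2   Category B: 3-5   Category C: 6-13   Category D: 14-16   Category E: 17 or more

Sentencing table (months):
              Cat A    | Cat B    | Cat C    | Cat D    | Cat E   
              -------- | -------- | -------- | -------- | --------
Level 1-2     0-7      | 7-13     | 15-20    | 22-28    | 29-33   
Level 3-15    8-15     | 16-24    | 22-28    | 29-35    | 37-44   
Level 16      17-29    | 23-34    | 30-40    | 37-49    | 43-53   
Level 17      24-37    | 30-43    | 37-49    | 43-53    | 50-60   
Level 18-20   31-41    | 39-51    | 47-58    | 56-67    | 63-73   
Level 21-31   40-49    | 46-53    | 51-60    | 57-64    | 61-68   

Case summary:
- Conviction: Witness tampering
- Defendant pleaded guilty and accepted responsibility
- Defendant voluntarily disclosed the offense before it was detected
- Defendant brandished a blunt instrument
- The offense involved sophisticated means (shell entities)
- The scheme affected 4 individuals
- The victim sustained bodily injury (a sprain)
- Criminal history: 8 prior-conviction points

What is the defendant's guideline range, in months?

51-60 months

Base offense level for witness tampering: 15.
§1 applies (level before this adjustment is 15 < 19, so +1): 15 + 1 = 16.
§2 does not apply.
§3 applies: 16 − 2 = 14.
§4 applies (level before this adjustment is 14 ≥ 5, so +3): 14 + 3 = 17.
§5 applies: 17 + 5 = 22.
§6 applies: 22 − 1 = 21.
Final offense level: 21.
Criminal history: 8 prior points → Category C (6-13).
Level 21 falls in the 21-31 band.
Grid: Level 21-31 × Category C = 51-60 months.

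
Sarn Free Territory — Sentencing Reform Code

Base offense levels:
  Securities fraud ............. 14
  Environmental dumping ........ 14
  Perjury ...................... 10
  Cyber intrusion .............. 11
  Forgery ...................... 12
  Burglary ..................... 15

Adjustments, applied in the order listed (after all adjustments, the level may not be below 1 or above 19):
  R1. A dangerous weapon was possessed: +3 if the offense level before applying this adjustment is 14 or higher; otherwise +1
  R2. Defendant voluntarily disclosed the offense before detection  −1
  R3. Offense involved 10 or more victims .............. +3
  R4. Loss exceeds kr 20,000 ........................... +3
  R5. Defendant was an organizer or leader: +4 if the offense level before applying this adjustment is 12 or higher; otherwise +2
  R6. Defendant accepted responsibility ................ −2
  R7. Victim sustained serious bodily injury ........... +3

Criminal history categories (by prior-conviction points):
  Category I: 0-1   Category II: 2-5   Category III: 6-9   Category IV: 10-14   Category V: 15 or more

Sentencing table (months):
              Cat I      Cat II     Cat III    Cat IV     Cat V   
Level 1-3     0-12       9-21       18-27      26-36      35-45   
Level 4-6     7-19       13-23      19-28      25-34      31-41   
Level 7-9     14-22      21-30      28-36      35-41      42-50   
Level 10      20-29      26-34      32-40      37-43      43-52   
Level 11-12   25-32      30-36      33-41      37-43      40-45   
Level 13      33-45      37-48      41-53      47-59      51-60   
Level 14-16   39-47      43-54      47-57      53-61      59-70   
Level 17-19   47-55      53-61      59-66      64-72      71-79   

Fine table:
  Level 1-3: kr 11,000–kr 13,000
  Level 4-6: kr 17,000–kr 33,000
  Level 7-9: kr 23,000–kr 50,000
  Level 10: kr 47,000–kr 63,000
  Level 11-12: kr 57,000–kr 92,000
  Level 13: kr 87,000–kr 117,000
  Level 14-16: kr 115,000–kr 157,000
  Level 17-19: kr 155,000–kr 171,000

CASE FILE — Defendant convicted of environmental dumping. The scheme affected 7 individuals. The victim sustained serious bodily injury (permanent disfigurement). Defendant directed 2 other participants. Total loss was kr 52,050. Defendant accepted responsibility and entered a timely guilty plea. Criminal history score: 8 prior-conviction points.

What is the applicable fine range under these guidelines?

kr 155,000–kr 171,000

Base offense level for environmental dumping: 14.
R1 does not apply.
R2 does not apply.
R4 applies: 14 + 3 = 17.
R5 applies (level before this adjustment is 17 ≥ 12, so +4): 17 + 4 = 21.
R6 applies: 21 − 2 = 19.
R7 applies: 19 + 3 = 22.
Level 22 exceeds the maximum of 19; capped at 19.
Final offense level: 19.
Level 19 falls in the 17-19 band.
Fine table: Level 17-19 → kr 155,000–kr 171,000.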